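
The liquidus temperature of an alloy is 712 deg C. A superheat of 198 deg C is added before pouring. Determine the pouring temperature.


Formula: T_pour = T_melt + Superheat
T_pour = 712 + 198 = 910 deg C

910 deg C


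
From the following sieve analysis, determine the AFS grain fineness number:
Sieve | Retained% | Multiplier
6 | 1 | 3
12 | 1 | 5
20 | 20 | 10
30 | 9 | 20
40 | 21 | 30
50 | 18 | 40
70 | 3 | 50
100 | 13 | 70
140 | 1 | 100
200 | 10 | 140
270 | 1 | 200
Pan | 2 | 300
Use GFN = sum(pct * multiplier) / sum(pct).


Formula: GFN = sum(pct * multiplier) / sum(pct)
sum(pct * multiplier) = 5098
sum(pct) = 100
GFN = 5098 / 100 = 50.98

Final answer: 50.98


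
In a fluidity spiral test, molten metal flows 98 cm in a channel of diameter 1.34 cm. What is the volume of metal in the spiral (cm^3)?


Formula: V = pi * (d/2)^2 * L  (cylinder volume)
Radius = 1.34/2 = 0.67 cm
V = pi * 0.67^2 * 98 = 138.2056 cm^3

138.2056 cm^3


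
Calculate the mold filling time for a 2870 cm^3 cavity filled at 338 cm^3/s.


Formula: t_fill = V_mold / Q_flow
t = 2870 cm^3 / 338 cm^3/s = 8.4911 s

Answer: 8.4911 s


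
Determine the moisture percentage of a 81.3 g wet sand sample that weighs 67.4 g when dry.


Formula: MC = (W_wet - W_dry) / W_wet * 100
Water mass = 81.3 - 67.4 = 13.9 g
MC = 13.9 / 81.3 * 100 = 17.0972%

17.0972%


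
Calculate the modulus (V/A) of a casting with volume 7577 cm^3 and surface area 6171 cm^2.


Formula: Casting Modulus M = V / A
M = 7577 cm^3 / 6171 cm^2 = 1.2278 cm

Answer: 1.2278 cm


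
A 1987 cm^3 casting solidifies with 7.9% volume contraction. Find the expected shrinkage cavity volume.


Formula: V_shrink = V_casting * shrinkage_pct / 100
V_shrink = 1987 cm^3 * 7.9 / 100 = 156.9730 cm^3

156.9730 cm^3


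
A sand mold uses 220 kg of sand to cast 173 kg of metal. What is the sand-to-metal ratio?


Formula: Sand-to-Metal Ratio = W_sand / W_metal
Ratio = 220 kg / 173 kg = 1.2717


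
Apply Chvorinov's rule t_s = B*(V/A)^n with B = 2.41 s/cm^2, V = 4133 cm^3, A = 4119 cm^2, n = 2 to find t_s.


Formula: t_s = B * (V/A)^n  (Chvorinov's rule, n=2)
Modulus M = V/A = 4133/4119 = 1.003399 cm
M^2 = 1.003399^2 = 1.006810 cm^2
t_s = 2.41 * 1.006810 = 2.4264 s


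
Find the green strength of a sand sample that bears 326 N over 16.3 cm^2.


Formula: Compressive Strength = Force / Area
Strength = 326 N / 16.3 cm^2 = 20.0000 N/cm^2


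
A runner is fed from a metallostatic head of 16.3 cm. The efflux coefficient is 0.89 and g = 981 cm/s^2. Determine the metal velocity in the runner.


Formula: v = Cd * sqrt(2 * g * h)  (Torricelli with discharge coefficient)
2*g*h = 2 * 981 * 16.3 = 31980.6 cm^2/s^2
sqrt(31980.6) = 178.83121 cm/s
v = 0.89 * 178.83121 = 159.1598 cm/s

159.1598 cm/s


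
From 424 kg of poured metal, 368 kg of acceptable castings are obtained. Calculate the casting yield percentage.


Formula: Casting Yield = (W_good / W_total) * 100
Yield = (368 kg / 424 kg) * 100 = 86.7925%

Answer: 86.7925%


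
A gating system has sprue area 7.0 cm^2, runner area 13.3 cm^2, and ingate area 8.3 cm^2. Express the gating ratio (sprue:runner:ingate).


Sprue:Runner:Ingate = 1 : 13.3/7.0 : 8.3/7.0 = 1:1.90:1.19

1:1.90:1.19


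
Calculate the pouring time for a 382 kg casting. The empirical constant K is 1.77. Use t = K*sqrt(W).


Formula: t = K * sqrt(W)
sqrt(W) = sqrt(382) = 19.54482
t = 1.77 * 19.54482 = 34.5943 s


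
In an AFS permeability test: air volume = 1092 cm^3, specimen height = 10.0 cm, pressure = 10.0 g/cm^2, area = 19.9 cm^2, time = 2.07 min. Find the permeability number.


Formula: Permeability Number P = (V * H) / (p * A * t)
Numerator: V * H = 1092 * 10.0 = 10920.0
Denominator: p * A * t = 10.0 * 19.9 * 2.07 = 411.93
P = 10920.0 / 411.93 = 26.5094

Final answer: 26.5094


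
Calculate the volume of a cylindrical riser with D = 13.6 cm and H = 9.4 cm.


Formula: V = pi * (D/2)^2 * H  (cylinder volume)
Radius = D/2 = 13.6/2 = 6.8 cm
V = pi * 6.8^2 * 9.4 = 1365.5121 cm^3

1365.5121 cm^3


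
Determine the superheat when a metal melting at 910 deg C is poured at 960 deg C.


Formula: Superheat = T_pour - T_melt
Superheat = 960 - 910 = 50 deg C

Final answer: 50 deg C


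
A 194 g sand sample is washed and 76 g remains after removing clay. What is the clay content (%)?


Formula: Clay% = (W_total - W_washed) / W_total * 100
Clay mass = 194 - 76 = 118 g
Clay% = 118 / 194 * 100 = 60.8247%

60.8247%


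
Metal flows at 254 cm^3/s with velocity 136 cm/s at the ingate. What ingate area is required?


Formula: A_ingate = Q / v  (continuity equation)
A = 254 cm^3/s / 136 cm/s = 1.8676 cm^2

Final answer: 1.8676 cm^2


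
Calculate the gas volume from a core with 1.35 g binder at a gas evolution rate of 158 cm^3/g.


Formula: V_gas = W_binder * gas_evolution_rate
V = 1.35 g * 158 cm^3/g = 213.3000 cm^3

Final answer: 213.3000 cm^3


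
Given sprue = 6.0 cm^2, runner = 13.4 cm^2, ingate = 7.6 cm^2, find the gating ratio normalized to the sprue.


Sprue:Runner:Ingate = 1 : 13.4/6.0 : 7.6/6.0 = 1:2.23:1.27

Final answer: 1:2.23:1.27


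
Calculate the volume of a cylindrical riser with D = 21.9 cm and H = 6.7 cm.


Formula: V = pi * (D/2)^2 * H  (cylinder volume)
Radius = D/2 = 21.9/2 = 10.95 cm
V = pi * 10.95^2 * 6.7 = 2523.7882 cm^3

2523.7882 cm^3


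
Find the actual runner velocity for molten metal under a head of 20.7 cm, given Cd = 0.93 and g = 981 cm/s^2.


Formula: v = Cd * sqrt(2 * g * h)  (Torricelli with discharge coefficient)
2*g*h = 2 * 981 * 20.7 = 40613.4 cm^2/s^2
sqrt(40613.4) = 201.52767 cm/s
v = 0.93 * 201.52767 = 187.4207 cm/s


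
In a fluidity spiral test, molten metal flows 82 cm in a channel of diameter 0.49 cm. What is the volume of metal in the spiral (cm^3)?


Formula: V = pi * (d/2)^2 * L  (cylinder volume)
Radius = 0.49/2 = 0.245 cm
V = pi * 0.245^2 * 82 = 15.4631 cm^3


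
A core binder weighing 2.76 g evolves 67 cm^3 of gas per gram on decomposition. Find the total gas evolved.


Formula: V_gas = W_binder * gas_evolution_rate
V = 2.76 g * 67 cm^3/g = 184.9200 cm^3

Answer: 184.9200 cm^3


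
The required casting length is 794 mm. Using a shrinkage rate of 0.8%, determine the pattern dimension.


Formula: L_pattern = L_casting * (1 + shrinkage_rate/100)
Shrinkage factor = 1 + 0.8/100 = 1.008
L_pattern = 794 mm * 1.008 = 800.3520 mm

800.3520 mm


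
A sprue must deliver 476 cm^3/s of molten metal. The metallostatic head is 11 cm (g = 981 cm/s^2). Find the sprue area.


Formula: v = sqrt(2*g*h), A = Q/v
Velocity: v = sqrt(2 * 981 * 11) = sqrt(21582) = 146.9081 cm/s
Sprue area: A = Q / v = 476 / 146.9081 = 3.2401 cm^2

3.2401 cm^2


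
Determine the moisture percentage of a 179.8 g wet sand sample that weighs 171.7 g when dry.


Formula: MC = (W_wet - W_dry) / W_wet * 100
Water mass = 179.8 - 171.7 = 8.1 g
MC = 8.1 / 179.8 * 100 = 4.5050%

Final answer: 4.5050%


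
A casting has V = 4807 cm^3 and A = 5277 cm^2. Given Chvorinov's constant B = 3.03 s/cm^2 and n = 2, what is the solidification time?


Formula: t_s = B * (V/A)^n  (Chvorinov's rule, n=2)
Modulus M = V/A = 4807/5277 = 0.910934 cm
M^2 = 0.910934^2 = 0.829801 cm^2
t_s = 3.03 * 0.829801 = 2.5143 s


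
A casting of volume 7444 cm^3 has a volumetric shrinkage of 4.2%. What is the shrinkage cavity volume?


Formula: V_shrink = V_casting * shrinkage_pct / 100
V_shrink = 7444 cm^3 * 4.2 / 100 = 312.6480 cm^3

312.6480 cm^3


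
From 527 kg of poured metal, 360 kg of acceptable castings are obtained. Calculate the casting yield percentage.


Formula: Casting Yield = (W_good / W_total) * 100
Yield = (360 kg / 527 kg) * 100 = 68.3112%


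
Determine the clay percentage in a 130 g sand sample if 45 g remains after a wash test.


Formula: Clay% = (W_total - W_washed) / W_total * 100
Clay mass = 130 - 45 = 85 g
Clay% = 85 / 130 * 100 = 65.3846%

65.3846%


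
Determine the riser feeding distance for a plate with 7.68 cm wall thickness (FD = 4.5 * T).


Formula: FD = 4.5 * T  (riser feeding-distance rule)
FD = 4.5 * 7.68 cm = 34.5600 cm

Final answer: 34.5600 cm


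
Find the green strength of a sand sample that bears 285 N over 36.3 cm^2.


Formula: Compressive Strength = Force / Area
Strength = 285 N / 36.3 cm^2 = 7.8512 N/cm^2

7.8512 N/cm^2


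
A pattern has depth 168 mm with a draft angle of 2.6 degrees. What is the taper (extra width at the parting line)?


Formula: taper = depth * tan(draft_angle)
tan(2.6 deg) = 0.0454097
taper = 168 mm * 0.0454097 = 7.6288 mm

Final answer: 7.6288 mm


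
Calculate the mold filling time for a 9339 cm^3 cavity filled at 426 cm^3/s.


Formula: t_fill = V_mold / Q_flow
t = 9339 cm^3 / 426 cm^3/s = 21.9225 s

Final answer: 21.9225 s


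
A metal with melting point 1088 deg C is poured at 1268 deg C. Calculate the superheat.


Formula: Superheat = T_pour - T_melt
Superheat = 1268 - 1088 = 180 deg C

Final answer: 180 deg C


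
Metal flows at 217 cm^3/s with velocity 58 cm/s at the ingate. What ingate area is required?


Formula: A_ingate = Q / v  (continuity equation)
A = 217 cm^3/s / 58 cm/s = 3.7414 cm^2

Answer: 3.7414 cm^2


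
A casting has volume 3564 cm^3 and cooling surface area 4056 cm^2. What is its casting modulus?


Formula: Casting Modulus M = V / A
M = 3564 cm^3 / 4056 cm^2 = 0.8787 cm

Answer: 0.8787 cm


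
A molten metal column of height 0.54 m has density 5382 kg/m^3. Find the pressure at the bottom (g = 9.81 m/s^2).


Formula: P = rho * g * h
rho * g = 5382 * 9.81 = 52797.42 N/m^3
P = 52797.42 * 0.54 = 28510.6068 Pa

28510.6068 Pa


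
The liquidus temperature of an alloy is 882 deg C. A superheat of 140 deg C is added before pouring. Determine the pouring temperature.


Formula: T_pour = T_melt + Superheat
T_pour = 882 + 140 = 1022 deg C


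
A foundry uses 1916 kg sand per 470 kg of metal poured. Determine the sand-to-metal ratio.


Formula: Sand-to-Metal Ratio = W_sand / W_metal
Ratio = 1916 kg / 470 kg = 4.0766


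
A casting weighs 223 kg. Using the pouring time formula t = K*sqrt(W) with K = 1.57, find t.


Formula: t = K * sqrt(W)
sqrt(W) = sqrt(223) = 14.93318
t = 1.57 * 14.93318 = 23.4451 s

Answer: 23.4451 s


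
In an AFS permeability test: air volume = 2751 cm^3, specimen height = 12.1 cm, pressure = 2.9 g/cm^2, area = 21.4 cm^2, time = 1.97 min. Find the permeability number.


Formula: Permeability Number P = (V * H) / (p * A * t)
Numerator: V * H = 2751 * 12.1 = 33287.1
Denominator: p * A * t = 2.9 * 21.4 * 1.97 = 122.2582
P = 33287.1 / 122.2582 = 272.2689

Final answer: 272.2689


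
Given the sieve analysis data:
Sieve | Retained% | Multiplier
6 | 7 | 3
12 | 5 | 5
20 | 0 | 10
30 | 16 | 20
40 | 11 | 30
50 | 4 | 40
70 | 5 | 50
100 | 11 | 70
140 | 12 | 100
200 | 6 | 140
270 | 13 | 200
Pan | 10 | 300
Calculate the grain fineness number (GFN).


Formula: GFN = sum(pct * multiplier) / sum(pct)
sum(pct * multiplier) = 9516
sum(pct) = 100
GFN = 9516 / 100 = 95.16

Final answer: 95.16


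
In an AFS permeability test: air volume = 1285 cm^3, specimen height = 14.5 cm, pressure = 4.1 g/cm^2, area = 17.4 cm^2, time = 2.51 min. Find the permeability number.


Formula: Permeability Number P = (V * H) / (p * A * t)
Numerator: V * H = 1285 * 14.5 = 18632.5
Denominator: p * A * t = 4.1 * 17.4 * 2.51 = 179.0634
P = 18632.5 / 179.0634 = 104.0553

104.0553


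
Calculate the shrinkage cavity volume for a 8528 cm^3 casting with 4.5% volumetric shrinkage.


Formula: V_shrink = V_casting * shrinkage_pct / 100
V_shrink = 8528 cm^3 * 4.5 / 100 = 383.7600 cm^3

Answer: 383.7600 cm^3


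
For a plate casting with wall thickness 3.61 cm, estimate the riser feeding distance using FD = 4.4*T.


Formula: FD = 4.4 * T  (riser feeding-distance rule)
FD = 4.4 * 3.61 cm = 15.8840 cm


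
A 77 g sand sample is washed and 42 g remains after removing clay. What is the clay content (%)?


Formula: Clay% = (W_total - W_washed) / W_total * 100
Clay mass = 77 - 42 = 35 g
Clay% = 35 / 77 * 100 = 45.4545%

45.4545%


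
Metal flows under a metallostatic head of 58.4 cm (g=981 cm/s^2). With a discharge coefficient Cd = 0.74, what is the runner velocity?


Formula: v = Cd * sqrt(2 * g * h)  (Torricelli with discharge coefficient)
2*g*h = 2 * 981 * 58.4 = 114580.8 cm^2/s^2
sqrt(114580.8) = 338.49786 cm/s
v = 0.74 * 338.49786 = 250.4884 cm/s

Final answer: 250.4884 cm/s


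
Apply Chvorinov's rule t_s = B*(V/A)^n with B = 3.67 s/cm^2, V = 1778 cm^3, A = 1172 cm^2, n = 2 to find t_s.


Formula: t_s = B * (V/A)^n  (Chvorinov's rule, n=2)
Modulus M = V/A = 1778/1172 = 1.517065 cm
M^2 = 1.517065^2 = 2.301486 cm^2
t_s = 3.67 * 2.301486 = 8.4465 s

Answer: 8.4465 s


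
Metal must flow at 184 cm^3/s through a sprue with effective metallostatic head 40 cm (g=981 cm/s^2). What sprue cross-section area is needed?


Formula: v = sqrt(2*g*h), A = Q/v
Velocity: v = sqrt(2 * 981 * 40) = sqrt(78480) = 280.1428 cm/s
Sprue area: A = Q / v = 184 / 280.1428 = 0.6568 cm^2

Answer: 0.6568 cm^2


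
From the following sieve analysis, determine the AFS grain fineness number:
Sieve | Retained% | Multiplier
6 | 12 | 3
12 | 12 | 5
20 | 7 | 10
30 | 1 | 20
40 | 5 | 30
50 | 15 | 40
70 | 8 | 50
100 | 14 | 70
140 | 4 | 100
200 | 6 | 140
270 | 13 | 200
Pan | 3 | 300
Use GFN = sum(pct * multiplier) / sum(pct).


Formula: GFN = sum(pct * multiplier) / sum(pct)
sum(pct * multiplier) = 7056
sum(pct) = 100
GFN = 7056 / 100 = 70.56

Answer: 70.56


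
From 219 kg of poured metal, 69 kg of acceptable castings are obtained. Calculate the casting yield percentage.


Formula: Casting Yield = (W_good / W_total) * 100
Yield = (69 kg / 219 kg) * 100 = 31.5068%


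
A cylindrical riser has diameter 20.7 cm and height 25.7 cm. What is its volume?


Formula: V = pi * (D/2)^2 * H  (cylinder volume)
Radius = D/2 = 20.7/2 = 10.35 cm
V = pi * 10.35^2 * 25.7 = 8648.9562 cm^3

Final answer: 8648.9562 cm^3


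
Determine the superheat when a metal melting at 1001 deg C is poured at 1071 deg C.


Formula: Superheat = T_pour - T_melt
Superheat = 1071 - 1001 = 70 deg C


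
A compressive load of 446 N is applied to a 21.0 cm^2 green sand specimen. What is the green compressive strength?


Formula: Compressive Strength = Force / Area
Strength = 446 N / 21.0 cm^2 = 21.2381 N/cm^2

21.2381 N/cm^2


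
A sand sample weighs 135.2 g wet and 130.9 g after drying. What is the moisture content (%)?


Formula: MC = (W_wet - W_dry) / W_wet * 100
Water mass = 135.2 - 130.9 = 4.3 g
MC = 4.3 / 135.2 * 100 = 3.1805%

Answer: 3.1805%


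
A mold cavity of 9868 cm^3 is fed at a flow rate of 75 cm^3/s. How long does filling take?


Formula: t_fill = V_mold / Q_flow
t = 9868 cm^3 / 75 cm^3/s = 131.5733 s

Answer: 131.5733 s


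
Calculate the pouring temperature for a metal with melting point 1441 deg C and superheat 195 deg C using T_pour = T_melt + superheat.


Formula: T_pour = T_melt + Superheat
T_pour = 1441 + 195 = 1636 deg C


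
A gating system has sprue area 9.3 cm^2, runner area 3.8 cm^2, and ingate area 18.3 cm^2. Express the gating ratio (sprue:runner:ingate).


Sprue:Runner:Ingate = 1 : 3.8/9.3 : 18.3/9.3 = 1:0.41:1.97

1:0.41:1.97


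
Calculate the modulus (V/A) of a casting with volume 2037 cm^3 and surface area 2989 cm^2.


Formula: Casting Modulus M = V / A
M = 2037 cm^3 / 2989 cm^2 = 0.6815 cm

Answer: 0.6815 cm


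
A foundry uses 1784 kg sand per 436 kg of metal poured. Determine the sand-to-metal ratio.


Formula: Sand-to-Metal Ratio = W_sand / W_metal
Ratio = 1784 kg / 436 kg = 4.0917

Answer: 4.0917


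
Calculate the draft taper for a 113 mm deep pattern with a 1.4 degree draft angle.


Formula: taper = depth * tan(draft_angle)
tan(1.4 deg) = 0.0244395
taper = 113 mm * 0.0244395 = 2.7617 mm

2.7617 mm


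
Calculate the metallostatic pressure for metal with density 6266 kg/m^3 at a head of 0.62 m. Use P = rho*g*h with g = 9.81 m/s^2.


Formula: P = rho * g * h
rho * g = 6266 * 9.81 = 61469.46 N/m^3
P = 61469.46 * 0.62 = 38111.0652 Pa

38111.0652 Pa


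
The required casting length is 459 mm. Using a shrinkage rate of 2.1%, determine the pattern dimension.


Formula: L_pattern = L_casting * (1 + shrinkage_rate/100)
Shrinkage factor = 1 + 2.1/100 = 1.021
L_pattern = 459 mm * 1.021 = 468.6390 mm

Answer: 468.6390 mm


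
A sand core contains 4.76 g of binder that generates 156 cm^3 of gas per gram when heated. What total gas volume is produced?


Formula: V_gas = W_binder * gas_evolution_rate
V = 4.76 g * 156 cm^3/g = 742.5600 cm^3

Final answer: 742.5600 cm^3


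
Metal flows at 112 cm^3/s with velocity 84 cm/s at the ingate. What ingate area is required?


Formula: A_ingate = Q / v  (continuity equation)
A = 112 cm^3/s / 84 cm/s = 1.3333 cm^2

Answer: 1.3333 cm^2


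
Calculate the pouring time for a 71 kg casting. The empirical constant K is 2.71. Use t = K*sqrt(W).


Formula: t = K * sqrt(W)
sqrt(W) = sqrt(71) = 8.42615
t = 2.71 * 8.42615 = 22.8349 s

Answer: 22.8349 s


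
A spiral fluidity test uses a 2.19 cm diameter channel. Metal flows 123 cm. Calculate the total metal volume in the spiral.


Formula: V = pi * (d/2)^2 * L  (cylinder volume)
Radius = 2.19/2 = 1.095 cm
V = pi * 1.095^2 * 123 = 463.3223 cm^3

Answer: 463.3223 cm^3


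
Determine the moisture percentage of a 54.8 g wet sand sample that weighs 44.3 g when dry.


Formula: MC = (W_wet - W_dry) / W_wet * 100
Water mass = 54.8 - 44.3 = 10.5 g
MC = 10.5 / 54.8 * 100 = 19.1606%


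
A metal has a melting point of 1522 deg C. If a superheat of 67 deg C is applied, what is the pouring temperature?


Formula: T_pour = T_melt + Superheat
T_pour = 1522 + 67 = 1589 deg C

Answer: 1589 deg C


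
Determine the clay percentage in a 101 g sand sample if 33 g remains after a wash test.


Formula: Clay% = (W_total - W_washed) / W_total * 100
Clay mass = 101 - 33 = 68 g
Clay% = 68 / 101 * 100 = 67.3267%

Answer: 67.3267%


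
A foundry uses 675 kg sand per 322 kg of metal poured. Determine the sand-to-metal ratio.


Formula: Sand-to-Metal Ratio = W_sand / W_metal
Ratio = 675 kg / 322 kg = 2.0963

Answer: 2.0963


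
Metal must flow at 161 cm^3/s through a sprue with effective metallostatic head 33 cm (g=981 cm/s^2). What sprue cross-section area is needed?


Formula: v = sqrt(2*g*h), A = Q/v
Velocity: v = sqrt(2 * 981 * 33) = sqrt(64746) = 254.4524 cm/s
Sprue area: A = Q / v = 161 / 254.4524 = 0.6327 cm^2


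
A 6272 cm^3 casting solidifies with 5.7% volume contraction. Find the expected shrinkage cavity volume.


Formula: V_shrink = V_casting * shrinkage_pct / 100
V_shrink = 6272 cm^3 * 5.7 / 100 = 357.5040 cm^3

Final answer: 357.5040 cm^3


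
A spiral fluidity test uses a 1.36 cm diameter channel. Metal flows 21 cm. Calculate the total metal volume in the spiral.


Formula: V = pi * (d/2)^2 * L  (cylinder volume)
Radius = 1.36/2 = 0.68 cm
V = pi * 0.68^2 * 21 = 30.5061 cm^3

Answer: 30.5061 cm^3


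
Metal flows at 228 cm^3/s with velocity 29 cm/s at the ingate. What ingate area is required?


Formula: A_ingate = Q / v  (continuity equation)
A = 228 cm^3/s / 29 cm/s = 7.8621 cm^2

Answer: 7.8621 cm^2


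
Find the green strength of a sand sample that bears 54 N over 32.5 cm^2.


Formula: Compressive Strength = Force / Area
Strength = 54 N / 32.5 cm^2 = 1.6615 N/cm^2


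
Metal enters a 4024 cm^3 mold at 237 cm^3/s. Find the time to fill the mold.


Formula: t_fill = V_mold / Q_flow
t = 4024 cm^3 / 237 cm^3/s = 16.9789 s


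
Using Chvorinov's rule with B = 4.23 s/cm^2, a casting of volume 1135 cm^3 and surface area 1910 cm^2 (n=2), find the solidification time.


Formula: t_s = B * (V/A)^n  (Chvorinov's rule, n=2)
Modulus M = V/A = 1135/1910 = 0.594241 cm
M^2 = 0.594241^2 = 0.353122 cm^2
t_s = 4.23 * 0.353122 = 1.4937 s

Answer: 1.4937 s


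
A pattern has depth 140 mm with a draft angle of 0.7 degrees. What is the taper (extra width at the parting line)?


Formula: taper = depth * tan(draft_angle)
tan(0.7 deg) = 0.0122179
taper = 140 mm * 0.0122179 = 1.7105 mm

1.7105 mm


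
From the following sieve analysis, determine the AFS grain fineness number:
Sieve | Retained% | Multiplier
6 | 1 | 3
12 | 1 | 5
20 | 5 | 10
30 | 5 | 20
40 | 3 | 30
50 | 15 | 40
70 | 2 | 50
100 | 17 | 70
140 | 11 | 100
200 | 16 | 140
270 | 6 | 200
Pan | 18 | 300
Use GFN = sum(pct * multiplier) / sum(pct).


Formula: GFN = sum(pct * multiplier) / sum(pct)
sum(pct * multiplier) = 12078
sum(pct) = 100
GFN = 12078 / 100 = 120.78

120.78


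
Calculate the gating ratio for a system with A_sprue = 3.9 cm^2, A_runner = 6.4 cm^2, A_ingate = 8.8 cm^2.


Sprue:Runner:Ingate = 1 : 6.4/3.9 : 8.8/3.9 = 1:1.64:2.26


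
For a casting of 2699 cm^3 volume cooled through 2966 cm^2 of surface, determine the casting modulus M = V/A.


Formula: Casting Modulus M = V / A
M = 2699 cm^3 / 2966 cm^2 = 0.9100 cm

Final answer: 0.9100 cm


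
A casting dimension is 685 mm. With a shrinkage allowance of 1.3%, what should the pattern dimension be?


Formula: L_pattern = L_casting * (1 + shrinkage_rate/100)
Shrinkage factor = 1 + 1.3/100 = 1.013
L_pattern = 685 mm * 1.013 = 693.9050 mm

693.9050 mm


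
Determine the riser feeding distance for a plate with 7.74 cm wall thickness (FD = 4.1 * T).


Formula: FD = 4.1 * T  (riser feeding-distance rule)
FD = 4.1 * 7.74 cm = 31.7340 cm

Answer: 31.7340 cm


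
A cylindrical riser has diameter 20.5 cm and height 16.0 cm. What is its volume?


Formula: V = pi * (D/2)^2 * H  (cylinder volume)
Radius = D/2 = 20.5/2 = 10.25 cm
V = pi * 10.25^2 * 16.0 = 5281.0173 cm^3

Final answer: 5281.0173 cm^3


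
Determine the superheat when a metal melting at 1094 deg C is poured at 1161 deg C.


Formula: Superheat = T_pour - T_melt
Superheat = 1161 - 1094 = 67 deg C

Answer: 67 deg C


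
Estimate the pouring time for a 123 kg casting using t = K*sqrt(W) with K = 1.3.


Formula: t = K * sqrt(W)
sqrt(W) = sqrt(123) = 11.09054
t = 1.3 * 11.09054 = 14.4177 s

Answer: 14.4177 s


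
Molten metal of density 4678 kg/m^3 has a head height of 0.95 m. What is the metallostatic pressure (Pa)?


Formula: P = rho * g * h
rho * g = 4678 * 9.81 = 45891.18 N/m^3
P = 45891.18 * 0.95 = 43596.6210 Pa

43596.6210 Pa


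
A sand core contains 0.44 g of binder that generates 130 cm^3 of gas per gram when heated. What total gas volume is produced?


Formula: V_gas = W_binder * gas_evolution_rate
V = 0.44 g * 130 cm^3/g = 57.2000 cm^3

Final answer: 57.2000 cm^3


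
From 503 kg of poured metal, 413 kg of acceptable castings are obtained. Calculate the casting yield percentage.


Formula: Casting Yield = (W_good / W_total) * 100
Yield = (413 kg / 503 kg) * 100 = 82.1074%

82.1074%


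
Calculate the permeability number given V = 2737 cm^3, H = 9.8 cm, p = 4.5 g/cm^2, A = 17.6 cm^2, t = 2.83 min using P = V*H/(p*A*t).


Formula: Permeability Number P = (V * H) / (p * A * t)
Numerator: V * H = 2737 * 9.8 = 26822.6
Denominator: p * A * t = 4.5 * 17.6 * 2.83 = 224.136
P = 26822.6 / 224.136 = 119.6711

119.6711


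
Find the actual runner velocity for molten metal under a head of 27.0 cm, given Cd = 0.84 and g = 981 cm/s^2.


Formula: v = Cd * sqrt(2 * g * h)  (Torricelli with discharge coefficient)
2*g*h = 2 * 981 * 27.0 = 52974.0 cm^2/s^2
sqrt(52974.0) = 230.16081 cm/s
v = 0.84 * 230.16081 = 193.3351 cm/s

Final answer: 193.3351 cm/s


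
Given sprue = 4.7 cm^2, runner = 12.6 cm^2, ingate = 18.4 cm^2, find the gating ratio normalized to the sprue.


Sprue:Runner:Ingate = 1 : 12.6/4.7 : 18.4/4.7 = 1:2.68:3.91


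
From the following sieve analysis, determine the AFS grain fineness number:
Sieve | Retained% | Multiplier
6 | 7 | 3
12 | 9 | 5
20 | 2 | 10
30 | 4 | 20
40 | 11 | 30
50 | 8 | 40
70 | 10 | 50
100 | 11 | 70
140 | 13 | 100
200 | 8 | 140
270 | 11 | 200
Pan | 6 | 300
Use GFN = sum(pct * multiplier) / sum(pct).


Formula: GFN = sum(pct * multiplier) / sum(pct)
sum(pct * multiplier) = 8506
sum(pct) = 100
GFN = 8506 / 100 = 85.06

85.06


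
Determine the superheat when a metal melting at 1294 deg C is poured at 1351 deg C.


Formula: Superheat = T_pour - T_melt
Superheat = 1351 - 1294 = 57 deg C

Final answer: 57 deg C


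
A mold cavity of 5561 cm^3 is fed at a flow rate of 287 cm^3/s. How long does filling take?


Formula: t_fill = V_mold / Q_flow
t = 5561 cm^3 / 287 cm^3/s = 19.3763 s

Final answer: 19.3763 s


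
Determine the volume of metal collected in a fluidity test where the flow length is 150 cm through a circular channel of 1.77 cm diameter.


Formula: V = pi * (d/2)^2 * L  (cylinder volume)
Radius = 1.77/2 = 0.885 cm
V = pi * 0.885^2 * 150 = 369.0861 cm^3

369.0861 cm^3


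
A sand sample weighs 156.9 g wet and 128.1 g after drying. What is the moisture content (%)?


Formula: MC = (W_wet - W_dry) / W_wet * 100
Water mass = 156.9 - 128.1 = 28.8 g
MC = 28.8 / 156.9 * 100 = 18.3556%

18.3556%


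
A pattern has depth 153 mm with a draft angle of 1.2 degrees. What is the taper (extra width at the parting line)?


Formula: taper = depth * tan(draft_angle)
tan(1.2 deg) = 0.0209470
taper = 153 mm * 0.0209470 = 3.2049 mm


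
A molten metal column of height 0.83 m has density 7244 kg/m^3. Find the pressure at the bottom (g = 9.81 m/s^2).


Formula: P = rho * g * h
rho * g = 7244 * 9.81 = 71063.64 N/m^3
P = 71063.64 * 0.83 = 58982.8212 Pa

Final answer: 58982.8212 Pa


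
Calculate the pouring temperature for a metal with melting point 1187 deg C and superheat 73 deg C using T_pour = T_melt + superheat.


Formula: T_pour = T_melt + Superheat
T_pour = 1187 + 73 = 1260 deg C

1260 deg C


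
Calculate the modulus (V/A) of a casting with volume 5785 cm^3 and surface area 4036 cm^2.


Formula: Casting Modulus M = V / A
M = 5785 cm^3 / 4036 cm^2 = 1.4333 cm

Answer: 1.4333 cm


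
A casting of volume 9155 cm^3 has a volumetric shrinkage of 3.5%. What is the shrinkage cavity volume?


Formula: V_shrink = V_casting * shrinkage_pct / 100
V_shrink = 9155 cm^3 * 3.5 / 100 = 320.4250 cm^3


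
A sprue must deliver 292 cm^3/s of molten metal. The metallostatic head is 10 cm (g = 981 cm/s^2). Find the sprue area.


Formula: v = sqrt(2*g*h), A = Q/v
Velocity: v = sqrt(2 * 981 * 10) = sqrt(19620) = 140.0714 cm/s
Sprue area: A = Q / v = 292 / 140.0714 = 2.0847 cm^2

2.0847 cm^2


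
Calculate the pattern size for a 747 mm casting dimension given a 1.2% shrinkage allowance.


Formula: L_pattern = L_casting * (1 + shrinkage_rate/100)
Shrinkage factor = 1 + 1.2/100 = 1.012
L_pattern = 747 mm * 1.012 = 755.9640 mm

Answer: 755.9640 mm


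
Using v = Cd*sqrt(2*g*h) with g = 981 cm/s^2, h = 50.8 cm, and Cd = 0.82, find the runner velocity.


Formula: v = Cd * sqrt(2 * g * h)  (Torricelli with discharge coefficient)
2*g*h = 2 * 981 * 50.8 = 99669.6 cm^2/s^2
sqrt(99669.6) = 315.70493 cm/s
v = 0.82 * 315.70493 = 258.8780 cm/s

258.8780 cm/s


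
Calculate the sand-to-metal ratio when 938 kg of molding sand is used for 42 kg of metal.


Formula: Sand-to-Metal Ratio = W_sand / W_metal
Ratio = 938 kg / 42 kg = 22.3333


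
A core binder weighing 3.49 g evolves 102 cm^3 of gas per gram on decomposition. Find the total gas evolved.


Formula: V_gas = W_binder * gas_evolution_rate
V = 3.49 g * 102 cm^3/g = 355.9800 cm^3

Final answer: 355.9800 cm^3


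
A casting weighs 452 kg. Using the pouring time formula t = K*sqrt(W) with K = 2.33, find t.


Formula: t = K * sqrt(W)
sqrt(W) = sqrt(452) = 21.26029
t = 2.33 * 21.26029 = 49.5365 s

Final answer: 49.5365 s


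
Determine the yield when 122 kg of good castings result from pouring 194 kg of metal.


Formula: Casting Yield = (W_good / W_total) * 100
Yield = (122 kg / 194 kg) * 100 = 62.8866%

Final answer: 62.8866%


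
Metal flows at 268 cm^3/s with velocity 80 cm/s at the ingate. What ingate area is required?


Formula: A_ingate = Q / v  (continuity equation)
A = 268 cm^3/s / 80 cm/s = 3.3500 cm^2

Answer: 3.3500 cm^2


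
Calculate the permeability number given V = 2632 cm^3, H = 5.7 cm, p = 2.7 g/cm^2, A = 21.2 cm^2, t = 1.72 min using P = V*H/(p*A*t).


Formula: Permeability Number P = (V * H) / (p * A * t)
Numerator: V * H = 2632 * 5.7 = 15002.4
Denominator: p * A * t = 2.7 * 21.2 * 1.72 = 98.4528
P = 15002.4 / 98.4528 = 152.3816

Final answer: 152.3816


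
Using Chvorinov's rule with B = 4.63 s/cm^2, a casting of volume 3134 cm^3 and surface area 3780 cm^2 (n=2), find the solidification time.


Formula: t_s = B * (V/A)^n  (Chvorinov's rule, n=2)
Modulus M = V/A = 3134/3780 = 0.829101 cm
M^2 = 0.829101^2 = 0.687408 cm^2
t_s = 4.63 * 0.687408 = 3.1827 s


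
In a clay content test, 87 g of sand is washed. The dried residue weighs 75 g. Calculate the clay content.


Formula: Clay% = (W_total - W_washed) / W_total * 100
Clay mass = 87 - 75 = 12 g
Clay% = 12 / 87 * 100 = 13.7931%

Final answer: 13.7931%


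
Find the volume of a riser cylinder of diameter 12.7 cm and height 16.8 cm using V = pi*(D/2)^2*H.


Formula: V = pi * (D/2)^2 * H  (cylinder volume)
Radius = D/2 = 12.7/2 = 6.35 cm
V = pi * 6.35^2 * 16.8 = 2128.1714 cm^3

Answer: 2128.1714 cm^3


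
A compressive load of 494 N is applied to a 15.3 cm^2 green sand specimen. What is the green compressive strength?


Formula: Compressive Strength = Force / Area
Strength = 494 N / 15.3 cm^2 = 32.2876 N/cm^2

32.2876 N/cm^2


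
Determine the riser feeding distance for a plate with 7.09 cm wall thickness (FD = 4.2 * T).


Formula: FD = 4.2 * T  (riser feeding-distance rule)
FD = 4.2 * 7.09 cm = 29.7780 cm


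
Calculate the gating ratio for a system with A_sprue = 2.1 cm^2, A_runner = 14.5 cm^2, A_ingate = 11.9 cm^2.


Sprue:Runner:Ingate = 1 : 14.5/2.1 : 11.9/2.1 = 1:6.90:5.67

Answer: 1:6.90:5.67


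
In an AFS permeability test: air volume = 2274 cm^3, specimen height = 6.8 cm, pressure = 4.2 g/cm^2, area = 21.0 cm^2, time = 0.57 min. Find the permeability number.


Formula: Permeability Number P = (V * H) / (p * A * t)
Numerator: V * H = 2274 * 6.8 = 15463.2
Denominator: p * A * t = 4.2 * 21.0 * 0.57 = 50.274
P = 15463.2 / 50.274 = 307.5785

307.5785


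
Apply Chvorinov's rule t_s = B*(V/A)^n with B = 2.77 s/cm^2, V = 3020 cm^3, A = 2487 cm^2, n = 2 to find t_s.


Formula: t_s = B * (V/A)^n  (Chvorinov's rule, n=2)
Modulus M = V/A = 3020/2487 = 1.214314 cm
M^2 = 1.214314^2 = 1.474558 cm^2
t_s = 2.77 * 1.474558 = 4.0845 s

Final answer: 4.0845 s


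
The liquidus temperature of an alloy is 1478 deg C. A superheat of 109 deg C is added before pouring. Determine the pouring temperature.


Formula: T_pour = T_melt + Superheat
T_pour = 1478 + 109 = 1587 deg C

1587 deg C


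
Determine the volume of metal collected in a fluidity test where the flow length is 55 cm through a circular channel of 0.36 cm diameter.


Formula: V = pi * (d/2)^2 * L  (cylinder volume)
Radius = 0.36/2 = 0.18 cm
V = pi * 0.18^2 * 55 = 5.5983 cm^3

Final answer: 5.5983 cm^3


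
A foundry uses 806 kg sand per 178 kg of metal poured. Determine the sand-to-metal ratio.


Formula: Sand-to-Metal Ratio = W_sand / W_metal
Ratio = 806 kg / 178 kg = 4.5281


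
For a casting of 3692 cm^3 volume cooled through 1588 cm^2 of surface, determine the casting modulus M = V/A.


Formula: Casting Modulus M = V / A
M = 3692 cm^3 / 1588 cm^2 = 2.3249 cm

Final answer: 2.3249 cm


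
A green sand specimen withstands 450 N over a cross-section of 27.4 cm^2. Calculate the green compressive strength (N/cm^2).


Formula: Compressive Strength = Force / Area
Strength = 450 N / 27.4 cm^2 = 16.4234 N/cm^2

Answer: 16.4234 N/cm^2


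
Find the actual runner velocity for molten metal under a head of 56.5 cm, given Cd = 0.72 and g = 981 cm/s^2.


Formula: v = Cd * sqrt(2 * g * h)  (Torricelli with discharge coefficient)
2*g*h = 2 * 981 * 56.5 = 110853.0 cm^2/s^2
sqrt(110853.0) = 332.94594 cm/s
v = 0.72 * 332.94594 = 239.7211 cm/s

Final answer: 239.7211 cm/s


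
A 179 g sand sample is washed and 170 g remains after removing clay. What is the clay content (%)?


Formula: Clay% = (W_total - W_washed) / W_total * 100
Clay mass = 179 - 170 = 9 g
Clay% = 9 / 179 * 100 = 5.0279%

Answer: 5.0279%


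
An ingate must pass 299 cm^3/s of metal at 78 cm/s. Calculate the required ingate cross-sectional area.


Formula: A_ingate = Q / v  (continuity equation)
A = 299 cm^3/s / 78 cm/s = 3.8333 cm^2

3.8333 cm^2


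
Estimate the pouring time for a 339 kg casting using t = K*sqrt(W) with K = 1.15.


Formula: t = K * sqrt(W)
sqrt(W) = sqrt(339) = 18.41195
t = 1.15 * 18.41195 = 21.1737 s


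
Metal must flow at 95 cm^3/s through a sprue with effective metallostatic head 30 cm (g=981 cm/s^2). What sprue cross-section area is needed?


Formula: v = sqrt(2*g*h), A = Q/v
Velocity: v = sqrt(2 * 981 * 30) = sqrt(58860) = 242.6108 cm/s
Sprue area: A = Q / v = 95 / 242.6108 = 0.3916 cm^2


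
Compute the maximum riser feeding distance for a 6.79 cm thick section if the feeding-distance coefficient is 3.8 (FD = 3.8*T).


Formula: FD = 3.8 * T  (riser feeding-distance rule)
FD = 3.8 * 6.79 cm = 25.8020 cm

Final answer: 25.8020 cm


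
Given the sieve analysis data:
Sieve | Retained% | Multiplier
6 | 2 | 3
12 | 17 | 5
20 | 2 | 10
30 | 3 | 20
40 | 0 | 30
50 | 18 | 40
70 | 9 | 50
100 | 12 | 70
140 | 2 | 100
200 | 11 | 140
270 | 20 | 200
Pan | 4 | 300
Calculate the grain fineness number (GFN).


Formula: GFN = sum(pct * multiplier) / sum(pct)
sum(pct * multiplier) = 9121
sum(pct) = 100
GFN = 9121 / 100 = 91.21

Final answer: 91.21


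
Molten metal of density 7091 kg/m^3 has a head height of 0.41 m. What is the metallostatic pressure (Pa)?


Formula: P = rho * g * h
rho * g = 7091 * 9.81 = 69562.71 N/m^3
P = 69562.71 * 0.41 = 28520.7111 Pa

Final answer: 28520.7111 Pa


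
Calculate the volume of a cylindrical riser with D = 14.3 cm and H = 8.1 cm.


Formula: V = pi * (D/2)^2 * H  (cylinder volume)
Radius = D/2 = 14.3/2 = 7.15 cm
V = pi * 7.15^2 * 8.1 = 1300.9092 cm^3

Answer: 1300.9092 cm^3


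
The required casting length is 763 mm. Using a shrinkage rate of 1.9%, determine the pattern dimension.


Formula: L_pattern = L_casting * (1 + shrinkage_rate/100)
Shrinkage factor = 1 + 1.9/100 = 1.019
L_pattern = 763 mm * 1.019 = 777.4970 mm

Final answer: 777.4970 mm


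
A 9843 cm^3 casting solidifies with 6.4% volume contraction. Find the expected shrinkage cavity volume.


Formula: V_shrink = V_casting * shrinkage_pct / 100
V_shrink = 9843 cm^3 * 6.4 / 100 = 629.9520 cm^3


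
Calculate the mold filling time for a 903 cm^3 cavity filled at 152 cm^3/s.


Formula: t_fill = V_mold / Q_flow
t = 903 cm^3 / 152 cm^3/s = 5.9408 s

5.9408 s


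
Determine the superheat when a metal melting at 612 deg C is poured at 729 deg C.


Formula: Superheat = T_pour - T_melt
Superheat = 729 - 612 = 117 deg C


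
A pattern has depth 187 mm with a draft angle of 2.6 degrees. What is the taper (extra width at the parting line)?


Formula: taper = depth * tan(draft_angle)
tan(2.6 deg) = 0.0454097
taper = 187 mm * 0.0454097 = 8.4916 mm


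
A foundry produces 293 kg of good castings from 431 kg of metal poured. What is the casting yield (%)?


Formula: Casting Yield = (W_good / W_total) * 100
Yield = (293 kg / 431 kg) * 100 = 67.9814%

Answer: 67.9814%


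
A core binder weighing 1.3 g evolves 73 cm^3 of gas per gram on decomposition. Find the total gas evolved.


Formula: V_gas = W_binder * gas_evolution_rate
V = 1.3 g * 73 cm^3/g = 94.9000 cm^3


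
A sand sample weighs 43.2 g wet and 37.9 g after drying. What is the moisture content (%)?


Formula: MC = (W_wet - W_dry) / W_wet * 100
Water mass = 43.2 - 37.9 = 5.3 g
MC = 5.3 / 43.2 * 100 = 12.2685%

Answer: 12.2685%


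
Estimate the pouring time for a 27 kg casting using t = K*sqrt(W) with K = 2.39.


Formula: t = K * sqrt(W)
sqrt(W) = sqrt(27) = 5.19615
t = 2.39 * 5.19615 = 12.4188 s


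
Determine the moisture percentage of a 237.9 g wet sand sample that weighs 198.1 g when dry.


Formula: MC = (W_wet - W_dry) / W_wet * 100
Water mass = 237.9 - 198.1 = 39.8 g
MC = 39.8 / 237.9 * 100 = 16.7297%

16.7297%


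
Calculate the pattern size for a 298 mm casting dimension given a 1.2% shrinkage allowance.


Formula: L_pattern = L_casting * (1 + shrinkage_rate/100)
Shrinkage factor = 1 + 1.2/100 = 1.012
L_pattern = 298 mm * 1.012 = 301.5760 mm


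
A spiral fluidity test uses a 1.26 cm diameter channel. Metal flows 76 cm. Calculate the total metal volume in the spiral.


Formula: V = pi * (d/2)^2 * L  (cylinder volume)
Radius = 1.26/2 = 0.63 cm
V = pi * 0.63^2 * 76 = 94.7643 cm^3

Final answer: 94.7643 cm^3


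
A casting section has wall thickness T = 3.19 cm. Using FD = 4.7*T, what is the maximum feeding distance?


Formula: FD = 4.7 * T  (riser feeding-distance rule)
FD = 4.7 * 3.19 cm = 14.9930 cm

14.9930 cm


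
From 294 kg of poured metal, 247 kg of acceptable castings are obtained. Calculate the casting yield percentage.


Formula: Casting Yield = (W_good / W_total) * 100
Yield = (247 kg / 294 kg) * 100 = 84.0136%

Final answer: 84.0136%


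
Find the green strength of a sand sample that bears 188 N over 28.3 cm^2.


Formula: Compressive Strength = Force / Area
Strength = 188 N / 28.3 cm^2 = 6.6431 N/cm^2


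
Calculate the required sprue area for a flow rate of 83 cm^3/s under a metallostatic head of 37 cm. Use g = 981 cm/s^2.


Formula: v = sqrt(2*g*h), A = Q/v
Velocity: v = sqrt(2 * 981 * 37) = sqrt(72594) = 269.4327 cm/s
Sprue area: A = Q / v = 83 / 269.4327 = 0.3081 cm^2


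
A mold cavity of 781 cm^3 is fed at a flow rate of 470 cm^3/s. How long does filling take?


Formula: t_fill = V_mold / Q_flow
t = 781 cm^3 / 470 cm^3/s = 1.6617 s

Answer: 1.6617 s


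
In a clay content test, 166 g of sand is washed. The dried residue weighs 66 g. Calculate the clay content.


Formula: Clay% = (W_total - W_washed) / W_total * 100
Clay mass = 166 - 66 = 100 g
Clay% = 100 / 166 * 100 = 60.2410%


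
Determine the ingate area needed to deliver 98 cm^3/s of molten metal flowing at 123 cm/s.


Formula: A_ingate = Q / v  (continuity equation)
A = 98 cm^3/s / 123 cm/s = 0.7967 cm^2

Final answer: 0.7967 cm^2


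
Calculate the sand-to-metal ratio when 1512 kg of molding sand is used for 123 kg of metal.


Formula: Sand-to-Metal Ratio = W_sand / W_metal
Ratio = 1512 kg / 123 kg = 12.2927

Answer: 12.2927


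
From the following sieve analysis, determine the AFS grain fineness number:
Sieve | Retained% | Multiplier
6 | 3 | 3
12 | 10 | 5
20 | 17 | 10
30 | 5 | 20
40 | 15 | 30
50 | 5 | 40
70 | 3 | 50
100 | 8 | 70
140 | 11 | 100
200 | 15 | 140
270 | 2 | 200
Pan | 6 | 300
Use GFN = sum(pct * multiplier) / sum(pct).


Formula: GFN = sum(pct * multiplier) / sum(pct)
sum(pct * multiplier) = 7089
sum(pct) = 100
GFN = 7089 / 100 = 70.89


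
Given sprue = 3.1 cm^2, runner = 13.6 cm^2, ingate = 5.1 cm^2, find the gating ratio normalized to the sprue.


Sprue:Runner:Ingate = 1 : 13.6/3.1 : 5.1/3.1 = 1:4.39:1.65

Answer: 1:4.39:1.65


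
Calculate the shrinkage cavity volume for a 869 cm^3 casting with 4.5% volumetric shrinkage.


Formula: V_shrink = V_casting * shrinkage_pct / 100
V_shrink = 869 cm^3 * 4.5 / 100 = 39.1050 cm^3


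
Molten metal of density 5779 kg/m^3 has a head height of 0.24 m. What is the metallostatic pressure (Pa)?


Formula: P = rho * g * h
rho * g = 5779 * 9.81 = 56691.99 N/m^3
P = 56691.99 * 0.24 = 13606.0776 Pa


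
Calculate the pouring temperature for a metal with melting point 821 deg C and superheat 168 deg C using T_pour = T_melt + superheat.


Formula: T_pour = T_melt + Superheat
T_pour = 821 + 168 = 989 deg C

989 deg C
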